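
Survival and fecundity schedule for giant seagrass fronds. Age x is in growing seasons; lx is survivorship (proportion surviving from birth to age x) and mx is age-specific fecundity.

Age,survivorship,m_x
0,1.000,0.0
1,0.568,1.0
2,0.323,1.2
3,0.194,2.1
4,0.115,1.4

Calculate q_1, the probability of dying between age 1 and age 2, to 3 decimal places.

q_1 = (l_1 − l_2) / l_1 = (0.568 − 0.323) / 0.568
     = 0.245 / 0.568 = 0.431338… → 0.431

0.431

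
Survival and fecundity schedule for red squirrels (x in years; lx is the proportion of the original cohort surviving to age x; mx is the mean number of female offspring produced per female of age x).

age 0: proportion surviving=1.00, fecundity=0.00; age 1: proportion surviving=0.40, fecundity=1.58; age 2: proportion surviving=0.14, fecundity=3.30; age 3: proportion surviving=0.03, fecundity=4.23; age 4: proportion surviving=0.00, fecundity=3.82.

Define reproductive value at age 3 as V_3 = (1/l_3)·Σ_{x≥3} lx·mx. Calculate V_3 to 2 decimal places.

lx·mx for x ≥ 3: 0.1269, 0 → sum = 0.1269
V_3 = 0.1269 / l_3 = 0.1269 / 0.03 = 4.23 → 4.23

4.23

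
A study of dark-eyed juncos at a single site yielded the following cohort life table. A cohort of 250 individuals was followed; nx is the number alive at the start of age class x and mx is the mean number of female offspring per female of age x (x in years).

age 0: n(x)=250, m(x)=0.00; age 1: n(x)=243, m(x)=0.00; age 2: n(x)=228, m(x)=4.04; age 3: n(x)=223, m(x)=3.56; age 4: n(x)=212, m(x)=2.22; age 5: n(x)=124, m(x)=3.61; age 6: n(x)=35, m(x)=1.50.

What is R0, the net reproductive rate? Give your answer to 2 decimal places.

10.74

lx = nx/n0 = nx/250: 1, 0.972, 0.912, 0.892, 0.848, 0.496, 0.14
lx·mx by age: 0, 0, 3.68448, 3.17552, 1.88256, 1.79056, 0.21
R0 = Σ lx·mx = 10.74312 → 10.74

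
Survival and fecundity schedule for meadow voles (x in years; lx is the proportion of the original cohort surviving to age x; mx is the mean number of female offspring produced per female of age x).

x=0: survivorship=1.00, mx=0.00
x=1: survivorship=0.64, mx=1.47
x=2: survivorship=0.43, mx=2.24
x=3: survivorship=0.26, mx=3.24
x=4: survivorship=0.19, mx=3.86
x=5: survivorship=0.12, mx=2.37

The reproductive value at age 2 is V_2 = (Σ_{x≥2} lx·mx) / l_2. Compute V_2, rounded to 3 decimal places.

lx·mx for x ≥ 2: 0.9632, 0.8424, 0.7334, 0.2844 → sum = 2.8234
V_2 = 2.8234 / l_2 = 2.8234 / 0.43 = 6.566047… → 6.566

6.566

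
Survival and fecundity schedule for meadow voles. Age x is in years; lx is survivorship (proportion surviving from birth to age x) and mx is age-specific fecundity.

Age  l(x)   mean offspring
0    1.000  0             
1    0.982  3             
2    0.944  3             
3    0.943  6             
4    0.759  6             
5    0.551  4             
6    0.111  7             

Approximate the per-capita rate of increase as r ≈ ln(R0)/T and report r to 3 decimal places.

0.939

R0 = Σ lx·mx = 0 + 2.946 + 2.832 + 5.658 + 4.554 + 2.204 + 0.777 = 18.971
Σ x·lx·mx = 59.482; T = 59.482/18.971 = 3.13542…
r ≈ ln(R0)/T = ln(18.971)/3.13542… = 0.9386… → 0.939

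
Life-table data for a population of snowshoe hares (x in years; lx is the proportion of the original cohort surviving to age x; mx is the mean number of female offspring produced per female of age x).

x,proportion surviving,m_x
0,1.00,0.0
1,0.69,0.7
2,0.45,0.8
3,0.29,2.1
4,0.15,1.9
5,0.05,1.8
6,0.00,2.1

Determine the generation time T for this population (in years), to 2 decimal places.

2.53

lx·mx: 0, 0.483, 0.36, 0.609, 0.285, 0.09, 0 → R0 = 1.827
x·lx·mx: 0, 0.483, 0.72, 1.827, 1.14, 0.45, 0 → Σ = 4.62
T = 4.62 / 1.827 = 2.528736… → 2.53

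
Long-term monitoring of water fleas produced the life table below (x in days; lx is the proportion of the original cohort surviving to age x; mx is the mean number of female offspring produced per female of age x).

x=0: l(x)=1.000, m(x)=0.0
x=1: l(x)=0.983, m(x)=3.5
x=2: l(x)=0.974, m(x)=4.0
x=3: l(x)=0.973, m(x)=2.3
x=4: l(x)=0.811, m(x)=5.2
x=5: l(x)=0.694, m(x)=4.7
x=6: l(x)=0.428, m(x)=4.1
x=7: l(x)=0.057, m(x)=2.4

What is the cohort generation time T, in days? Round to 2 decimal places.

3.30

lx·mx: 0, 3.4405, 3.896, 2.2379, 4.2172, 3.2618, 1.7548, 0.1368 → R0 = 18.945
x·lx·mx: 0, 3.4405, 7.792, 6.7137, 16.8688, 16.309, 10.5288, 0.9576 → Σ = 62.6104
T = 62.6104 / 18.945 = 3.304851… → 3.30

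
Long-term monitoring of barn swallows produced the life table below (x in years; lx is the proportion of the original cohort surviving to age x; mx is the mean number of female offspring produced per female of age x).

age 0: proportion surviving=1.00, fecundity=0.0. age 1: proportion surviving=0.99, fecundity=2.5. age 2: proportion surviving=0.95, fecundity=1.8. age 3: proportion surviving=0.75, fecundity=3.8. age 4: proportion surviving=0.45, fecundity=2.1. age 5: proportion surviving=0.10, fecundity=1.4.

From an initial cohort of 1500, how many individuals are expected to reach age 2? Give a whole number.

Expected survivors = N0 · l_2 = 1500 × 0.95 = 1425 → 1425

1425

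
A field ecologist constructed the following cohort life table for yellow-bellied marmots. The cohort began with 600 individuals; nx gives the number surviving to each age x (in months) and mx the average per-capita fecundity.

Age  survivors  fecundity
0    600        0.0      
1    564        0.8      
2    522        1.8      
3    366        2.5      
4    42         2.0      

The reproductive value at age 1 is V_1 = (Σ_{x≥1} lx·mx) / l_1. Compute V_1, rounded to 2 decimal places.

lx = nx/n0 = nx/600: 1, 0.94, 0.87, 0.61, 0.07
lx·mx for x ≥ 1: 0.752, 1.566, 1.525, 0.14 → sum = 3.983
V_1 = 3.983 / l_1 = 3.983 / 0.94 = 4.237234… → 4.24

4.24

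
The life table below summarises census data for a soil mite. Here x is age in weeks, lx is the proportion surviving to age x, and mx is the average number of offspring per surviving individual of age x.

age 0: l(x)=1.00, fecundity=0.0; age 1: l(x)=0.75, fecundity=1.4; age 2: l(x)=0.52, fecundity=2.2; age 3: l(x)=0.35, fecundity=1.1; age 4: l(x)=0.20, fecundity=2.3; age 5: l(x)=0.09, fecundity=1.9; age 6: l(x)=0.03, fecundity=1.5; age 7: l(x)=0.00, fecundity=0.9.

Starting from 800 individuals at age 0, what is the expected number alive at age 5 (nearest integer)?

Expected survivors = N0 · l_5 = 800 × 0.09 = 72 → 72

72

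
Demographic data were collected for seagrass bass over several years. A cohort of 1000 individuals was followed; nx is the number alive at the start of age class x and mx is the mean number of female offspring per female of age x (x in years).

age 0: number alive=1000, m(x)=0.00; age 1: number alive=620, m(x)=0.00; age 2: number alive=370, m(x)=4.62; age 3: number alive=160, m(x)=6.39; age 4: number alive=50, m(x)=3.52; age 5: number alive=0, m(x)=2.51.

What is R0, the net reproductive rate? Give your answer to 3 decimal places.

lx = nx/n0 = nx/1000: 1, 0.62, 0.37, 0.16, 0.05, 0
lx·mx by age: 0, 0, 1.7094, 1.0224, 0.176, 0
R0 = Σ lx·mx = 2.9078 → 2.908

2.908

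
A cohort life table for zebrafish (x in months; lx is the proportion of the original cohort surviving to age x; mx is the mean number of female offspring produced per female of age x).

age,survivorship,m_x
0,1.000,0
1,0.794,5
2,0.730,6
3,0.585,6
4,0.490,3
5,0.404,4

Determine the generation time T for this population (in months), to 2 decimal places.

lx·mx: 0, 3.97, 4.38, 3.51, 1.47, 1.616 → R0 = 14.946
x·lx·mx: 0, 3.97, 8.76, 10.53, 5.88, 8.08 → Σ = 37.22
T = 37.22 / 14.946 = 2.490298… → 2.49

2.49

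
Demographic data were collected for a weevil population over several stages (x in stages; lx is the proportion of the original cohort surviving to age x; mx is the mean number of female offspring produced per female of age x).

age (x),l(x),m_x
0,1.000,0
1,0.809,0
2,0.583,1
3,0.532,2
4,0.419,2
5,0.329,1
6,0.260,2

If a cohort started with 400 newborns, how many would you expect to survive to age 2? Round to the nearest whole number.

233

Expected survivors = N0 · l_2 = 400 × 0.583 = 233.2 → 233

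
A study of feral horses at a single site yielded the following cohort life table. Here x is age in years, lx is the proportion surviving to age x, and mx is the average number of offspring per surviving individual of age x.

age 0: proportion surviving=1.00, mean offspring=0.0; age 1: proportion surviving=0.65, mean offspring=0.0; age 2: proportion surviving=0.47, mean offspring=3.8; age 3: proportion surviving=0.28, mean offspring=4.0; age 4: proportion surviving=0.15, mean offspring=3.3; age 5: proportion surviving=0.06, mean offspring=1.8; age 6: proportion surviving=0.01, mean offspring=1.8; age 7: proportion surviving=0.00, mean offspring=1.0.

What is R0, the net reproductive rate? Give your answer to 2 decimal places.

3.53

lx·mx by age: 0, 0, 1.786, 1.12, 0.495, 0.108, 0.018, 0
R0 = Σ lx·mx = 3.527 → 3.53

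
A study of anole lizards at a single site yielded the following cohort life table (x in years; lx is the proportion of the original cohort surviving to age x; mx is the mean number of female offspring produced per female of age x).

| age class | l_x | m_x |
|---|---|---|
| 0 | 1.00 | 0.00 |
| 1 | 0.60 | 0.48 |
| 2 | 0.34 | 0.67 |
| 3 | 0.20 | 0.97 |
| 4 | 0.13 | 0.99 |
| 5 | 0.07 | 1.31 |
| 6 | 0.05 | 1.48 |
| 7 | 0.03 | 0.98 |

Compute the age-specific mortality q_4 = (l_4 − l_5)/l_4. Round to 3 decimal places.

0.462

q_4 = (l_4 − l_5) / l_4 = (0.13 − 0.07) / 0.13
     = 0.06 / 0.13 = 0.461538… → 0.462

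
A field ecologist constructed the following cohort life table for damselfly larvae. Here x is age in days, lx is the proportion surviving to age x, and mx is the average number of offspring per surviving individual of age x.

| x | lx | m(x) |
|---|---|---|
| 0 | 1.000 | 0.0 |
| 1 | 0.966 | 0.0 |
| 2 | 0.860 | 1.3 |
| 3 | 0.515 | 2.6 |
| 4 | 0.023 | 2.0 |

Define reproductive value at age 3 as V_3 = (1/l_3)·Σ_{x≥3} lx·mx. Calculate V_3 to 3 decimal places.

lx·mx for x ≥ 3: 1.339, 0.046 → sum = 1.385
V_3 = 1.385 / l_3 = 1.385 / 0.515 = 2.68932… → 2.689

2.689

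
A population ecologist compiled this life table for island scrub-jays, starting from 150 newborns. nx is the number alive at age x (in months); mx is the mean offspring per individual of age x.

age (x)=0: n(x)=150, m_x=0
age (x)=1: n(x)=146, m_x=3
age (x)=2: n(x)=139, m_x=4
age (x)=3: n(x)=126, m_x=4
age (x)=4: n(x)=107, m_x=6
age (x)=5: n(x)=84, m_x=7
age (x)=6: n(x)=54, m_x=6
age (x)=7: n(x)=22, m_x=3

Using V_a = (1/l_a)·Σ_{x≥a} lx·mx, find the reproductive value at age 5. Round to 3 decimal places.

11.643

lx = nx/n0 = nx/150: 1, 0.97333…, 0.92667…, 0.84, 0.71333…, 0.56, 0.36, 0.14667…
lx·mx for x ≥ 5: 3.92, 2.16, 0.44… → sum = 6.52…
V_5 = 6.52… / l_5 = 6.52… / 0.56 = 11.642857… → 11.643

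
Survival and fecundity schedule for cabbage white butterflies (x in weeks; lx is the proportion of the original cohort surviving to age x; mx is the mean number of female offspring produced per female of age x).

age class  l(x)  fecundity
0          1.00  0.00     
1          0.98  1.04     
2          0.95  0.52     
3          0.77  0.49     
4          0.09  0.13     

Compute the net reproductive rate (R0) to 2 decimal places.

lx·mx by age: 0, 1.0192, 0.494, 0.3773, 0.0117
R0 = Σ lx·mx = 1.9022 → 1.90

1.90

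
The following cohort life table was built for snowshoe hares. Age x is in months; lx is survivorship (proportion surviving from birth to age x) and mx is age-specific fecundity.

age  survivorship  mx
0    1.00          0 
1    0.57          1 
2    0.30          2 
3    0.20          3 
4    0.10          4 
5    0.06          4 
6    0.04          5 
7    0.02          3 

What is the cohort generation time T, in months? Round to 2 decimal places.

lx·mx: 0, 0.57, 0.6, 0.6, 0.4, 0.24, 0.2, 0.06 → R0 = 2.67
x·lx·mx: 0, 0.57, 1.2, 1.8, 1.6, 1.2, 1.2, 0.42 → Σ = 7.99
T = 7.99 / 2.67 = 2.992509… → 2.99

2.99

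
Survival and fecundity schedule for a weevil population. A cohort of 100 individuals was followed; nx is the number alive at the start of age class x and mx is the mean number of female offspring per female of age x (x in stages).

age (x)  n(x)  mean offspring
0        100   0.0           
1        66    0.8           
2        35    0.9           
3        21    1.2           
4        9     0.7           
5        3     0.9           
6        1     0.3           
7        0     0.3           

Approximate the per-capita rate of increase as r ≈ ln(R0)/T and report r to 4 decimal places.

lx = nx/n0 = nx/100: 1, 0.66, 0.35, 0.21, 0.09, 0.03, 0.01, 0
R0 = Σ lx·mx = 0 + 0.528 + 0.315 + 0.252 + 0.063 + 0.027 + 0.003 + 0 = 1.188
Σ x·lx·mx = 2.319; T = 2.319/1.188 = 1.95202…
r ≈ ln(R0)/T = ln(1.188)/1.95202… = 0.088253… → 0.0883

0.0883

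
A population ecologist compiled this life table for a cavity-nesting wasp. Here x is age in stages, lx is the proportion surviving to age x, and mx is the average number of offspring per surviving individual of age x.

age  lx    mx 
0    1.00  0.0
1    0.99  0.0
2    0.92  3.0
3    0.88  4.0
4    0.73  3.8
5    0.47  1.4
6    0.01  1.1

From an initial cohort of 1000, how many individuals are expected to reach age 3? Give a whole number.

880

Expected survivors = N0 · l_3 = 1000 × 0.88 = 880 → 880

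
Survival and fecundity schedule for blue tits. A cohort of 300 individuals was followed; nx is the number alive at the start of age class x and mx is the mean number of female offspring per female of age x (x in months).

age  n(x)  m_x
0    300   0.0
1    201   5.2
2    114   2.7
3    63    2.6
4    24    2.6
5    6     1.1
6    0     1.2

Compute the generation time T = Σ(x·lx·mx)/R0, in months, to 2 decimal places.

1.54

lx = nx/n0 = nx/300: 1, 0.67, 0.38, 0.21, 0.08, 0.02, 0
lx·mx: 0, 3.484, 1.026, 0.546, 0.208, 0.022, 0 → R0 = 5.286
x·lx·mx: 0, 3.484, 2.052, 1.638, 0.832, 0.11, 0 → Σ = 8.116
T = 8.116 / 5.286 = 1.535376… → 1.54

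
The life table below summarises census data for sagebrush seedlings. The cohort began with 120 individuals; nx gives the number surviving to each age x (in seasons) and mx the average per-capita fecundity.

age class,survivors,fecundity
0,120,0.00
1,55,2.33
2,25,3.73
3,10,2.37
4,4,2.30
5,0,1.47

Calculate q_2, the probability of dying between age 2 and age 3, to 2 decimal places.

0.60

lx = nx/n0 = nx/120: 1, 0.45833…, 0.20833…, 0.08333…, 0.03333…, 0
q_2 = (l_2 − l_3) / l_2 = (0.208333… − 0.083333…) / 0.208333…
     = 0.125… / 0.208333… = 0.6… → 0.60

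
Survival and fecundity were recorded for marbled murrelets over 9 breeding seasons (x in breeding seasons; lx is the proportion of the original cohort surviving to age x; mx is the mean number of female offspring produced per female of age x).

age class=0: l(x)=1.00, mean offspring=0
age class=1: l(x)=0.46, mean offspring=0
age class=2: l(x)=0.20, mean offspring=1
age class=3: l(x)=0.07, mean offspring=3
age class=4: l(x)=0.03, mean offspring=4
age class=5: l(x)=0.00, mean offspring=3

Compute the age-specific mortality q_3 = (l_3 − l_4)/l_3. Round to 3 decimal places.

q_3 = (l_3 − l_4) / l_3 = (0.07 − 0.03) / 0.07
     = 0.04 / 0.07 = 0.571429… → 0.571

0.571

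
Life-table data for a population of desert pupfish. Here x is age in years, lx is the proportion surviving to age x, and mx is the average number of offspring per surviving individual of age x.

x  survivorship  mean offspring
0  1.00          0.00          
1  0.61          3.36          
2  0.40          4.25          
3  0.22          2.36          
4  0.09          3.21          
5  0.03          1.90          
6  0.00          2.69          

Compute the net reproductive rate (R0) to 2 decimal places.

lx·mx by age: 0, 2.0496, 1.7, 0.5192, 0.2889, 0.057, 0
R0 = Σ lx·mx = 4.6147 → 4.61

4.61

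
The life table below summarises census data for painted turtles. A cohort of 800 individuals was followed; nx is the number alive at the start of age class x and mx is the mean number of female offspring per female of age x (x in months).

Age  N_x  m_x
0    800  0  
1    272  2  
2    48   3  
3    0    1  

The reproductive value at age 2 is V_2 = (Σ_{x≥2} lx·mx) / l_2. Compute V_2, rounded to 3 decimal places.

lx = nx/n0 = nx/800: 1, 0.34, 0.06, 0
lx·mx for x ≥ 2: 0.18, 0 → sum = 0.18
V_2 = 0.18 / l_2 = 0.18 / 0.06 = 3 → 3.000

3.000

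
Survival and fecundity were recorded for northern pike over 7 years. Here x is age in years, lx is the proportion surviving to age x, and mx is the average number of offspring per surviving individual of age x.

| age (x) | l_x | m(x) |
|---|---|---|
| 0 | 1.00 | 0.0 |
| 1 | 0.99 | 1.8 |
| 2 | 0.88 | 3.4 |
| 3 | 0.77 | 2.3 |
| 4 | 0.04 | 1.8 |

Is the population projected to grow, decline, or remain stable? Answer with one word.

growing

R0 = Σ lx·mx = 0 + 1.782 + 2.992 + 1.771 + 0.072 = 6.617
R0 > 1, so the population is growing.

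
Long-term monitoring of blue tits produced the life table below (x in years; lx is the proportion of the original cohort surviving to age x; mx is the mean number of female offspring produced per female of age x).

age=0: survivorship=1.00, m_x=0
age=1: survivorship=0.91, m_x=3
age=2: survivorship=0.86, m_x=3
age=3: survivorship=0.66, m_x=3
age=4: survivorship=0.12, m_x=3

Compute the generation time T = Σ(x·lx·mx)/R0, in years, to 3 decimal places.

lx·mx: 0, 2.73, 2.58, 1.98, 0.36 → R0 = 7.65
x·lx·mx: 0, 2.73, 5.16, 5.94, 1.44 → Σ = 15.27
T = 15.27 / 7.65 = 1.996078… → 1.996

1.996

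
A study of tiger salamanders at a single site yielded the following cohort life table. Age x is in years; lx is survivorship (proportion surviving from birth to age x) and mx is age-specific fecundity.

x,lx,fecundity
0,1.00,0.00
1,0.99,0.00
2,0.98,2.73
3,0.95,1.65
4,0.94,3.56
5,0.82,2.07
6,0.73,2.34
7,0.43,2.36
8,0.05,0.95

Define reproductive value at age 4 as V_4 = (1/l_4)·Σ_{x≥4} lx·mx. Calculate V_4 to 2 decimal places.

8.31

lx·mx for x ≥ 4: 3.3464, 1.6974, 1.7082, 1.0148, 0.0475 → sum = 7.8143
V_4 = 7.8143 / l_4 = 7.8143 / 0.94 = 8.313085… → 8.31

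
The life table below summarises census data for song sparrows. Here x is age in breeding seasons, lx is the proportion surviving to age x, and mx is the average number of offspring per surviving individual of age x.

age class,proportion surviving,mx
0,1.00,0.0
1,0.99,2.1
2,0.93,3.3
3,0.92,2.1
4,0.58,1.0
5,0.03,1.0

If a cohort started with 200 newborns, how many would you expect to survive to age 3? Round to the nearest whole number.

Expected survivors = N0 · l_3 = 200 × 0.92 = 184 → 184

184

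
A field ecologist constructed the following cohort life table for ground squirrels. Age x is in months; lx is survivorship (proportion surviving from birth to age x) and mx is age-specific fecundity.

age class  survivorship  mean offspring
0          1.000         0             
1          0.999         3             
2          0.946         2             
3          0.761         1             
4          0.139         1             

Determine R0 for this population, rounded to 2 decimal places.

lx·mx by age: 0, 2.997, 1.892, 0.761, 0.139
R0 = Σ lx·mx = 5.789 → 5.79

5.79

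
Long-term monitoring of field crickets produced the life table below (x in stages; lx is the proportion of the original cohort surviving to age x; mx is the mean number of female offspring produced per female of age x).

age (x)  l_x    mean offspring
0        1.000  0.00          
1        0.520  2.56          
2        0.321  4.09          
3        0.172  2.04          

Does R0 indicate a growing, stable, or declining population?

growing

R0 = Σ lx·mx = 0 + 1.3312 + 1.31289 + 0.35088 = 2.99497
R0 > 1, so the population is growing.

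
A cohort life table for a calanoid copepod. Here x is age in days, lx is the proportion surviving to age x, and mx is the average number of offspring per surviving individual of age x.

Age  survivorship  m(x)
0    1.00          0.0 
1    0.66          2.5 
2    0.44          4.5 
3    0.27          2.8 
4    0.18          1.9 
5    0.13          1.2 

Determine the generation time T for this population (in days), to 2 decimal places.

2.05

lx·mx: 0, 1.65, 1.98, 0.756, 0.342, 0.156 → R0 = 4.884
x·lx·mx: 0, 1.65, 3.96, 2.268, 1.368, 0.78 → Σ = 10.026
T = 10.026 / 4.884 = 2.052826… → 2.05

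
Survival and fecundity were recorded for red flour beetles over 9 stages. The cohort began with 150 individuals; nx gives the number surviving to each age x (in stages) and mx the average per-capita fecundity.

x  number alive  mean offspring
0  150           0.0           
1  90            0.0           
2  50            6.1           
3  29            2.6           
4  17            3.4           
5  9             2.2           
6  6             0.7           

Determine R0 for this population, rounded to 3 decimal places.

lx = nx/n0 = nx/150: 1, 0.6, 0.33333…, 0.19333…, 0.11333…, 0.06, 0.04
lx·mx by age: 0, 0, 2.033333…, 0.502667…, 0.385333…, 0.132, 0.028
R0 = Σ lx·mx = 3.081333… → 3.081

3.081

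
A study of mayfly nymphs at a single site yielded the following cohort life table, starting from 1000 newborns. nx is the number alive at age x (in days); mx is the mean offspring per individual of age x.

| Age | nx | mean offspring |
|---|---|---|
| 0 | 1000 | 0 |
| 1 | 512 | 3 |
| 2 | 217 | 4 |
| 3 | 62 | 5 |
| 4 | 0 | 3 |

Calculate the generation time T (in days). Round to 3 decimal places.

lx = nx/n0 = nx/1000: 1, 0.512, 0.217, 0.062, 0
lx·mx: 0, 1.536, 0.868, 0.31, 0 → R0 = 2.714
x·lx·mx: 0, 1.536, 1.736, 0.93, 0 → Σ = 4.202
T = 4.202 / 2.714 = 1.548268… → 1.548

1.548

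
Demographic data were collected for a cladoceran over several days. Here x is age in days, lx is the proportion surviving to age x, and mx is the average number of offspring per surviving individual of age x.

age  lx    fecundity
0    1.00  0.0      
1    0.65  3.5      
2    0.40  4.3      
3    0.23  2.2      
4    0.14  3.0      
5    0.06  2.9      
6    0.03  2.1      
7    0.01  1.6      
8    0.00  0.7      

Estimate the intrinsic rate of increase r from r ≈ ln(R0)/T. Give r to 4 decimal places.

R0 = Σ lx·mx = 0 + 2.275 + 1.72 + 0.506 + 0.42 + 0.174 + 0.063 + 0.016 + 0 = 5.174
Σ x·lx·mx = 10.273; T = 10.273/5.174 = 1.9855…
r ≈ ln(R0)/T = ln(5.174)/1.9855… = 0.827823… → 0.8278

0.8278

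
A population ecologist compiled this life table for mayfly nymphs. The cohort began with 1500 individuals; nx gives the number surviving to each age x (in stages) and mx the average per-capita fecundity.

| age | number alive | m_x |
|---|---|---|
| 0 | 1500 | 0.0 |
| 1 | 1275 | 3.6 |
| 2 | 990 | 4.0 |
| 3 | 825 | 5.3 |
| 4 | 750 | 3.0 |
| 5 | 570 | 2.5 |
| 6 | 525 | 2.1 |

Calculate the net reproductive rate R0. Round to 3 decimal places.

11.800

lx = nx/n0 = nx/1500: 1, 0.85, 0.66, 0.55, 0.5, 0.38, 0.35
lx·mx by age: 0, 3.06, 2.64, 2.915, 1.5, 0.95, 0.735
R0 = Σ lx·mx = 11.8 → 11.800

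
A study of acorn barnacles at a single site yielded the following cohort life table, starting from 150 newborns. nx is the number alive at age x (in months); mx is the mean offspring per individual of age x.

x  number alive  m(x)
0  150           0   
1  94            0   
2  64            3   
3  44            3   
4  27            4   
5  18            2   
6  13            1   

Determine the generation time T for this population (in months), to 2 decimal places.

3.06

lx = nx/n0 = nx/150: 1, 0.62667…, 0.42667…, 0.29333…, 0.18, 0.12, 0.08667…
lx·mx: 0, 0, 1.28…, 0.88…, 0.72, 0.24, 0.086667… → R0 = 3.206667…
x·lx·mx: 0, 0, 2.56…, 2.64…, 2.88, 1.2, 0.52… → Σ = 9.8…
T = 9.8… / 3.206667… = 3.056133… → 3.06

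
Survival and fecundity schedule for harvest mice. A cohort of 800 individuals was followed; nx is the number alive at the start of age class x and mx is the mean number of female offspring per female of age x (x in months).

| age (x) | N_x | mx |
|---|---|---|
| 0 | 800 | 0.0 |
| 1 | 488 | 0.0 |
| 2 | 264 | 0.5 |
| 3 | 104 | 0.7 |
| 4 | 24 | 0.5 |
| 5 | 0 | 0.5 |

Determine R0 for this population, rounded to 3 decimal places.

lx = nx/n0 = nx/800: 1, 0.61, 0.33, 0.13, 0.03, 0
lx·mx by age: 0, 0, 0.165, 0.091, 0.015, 0
R0 = Σ lx·mx = 0.271 → 0.271

0.271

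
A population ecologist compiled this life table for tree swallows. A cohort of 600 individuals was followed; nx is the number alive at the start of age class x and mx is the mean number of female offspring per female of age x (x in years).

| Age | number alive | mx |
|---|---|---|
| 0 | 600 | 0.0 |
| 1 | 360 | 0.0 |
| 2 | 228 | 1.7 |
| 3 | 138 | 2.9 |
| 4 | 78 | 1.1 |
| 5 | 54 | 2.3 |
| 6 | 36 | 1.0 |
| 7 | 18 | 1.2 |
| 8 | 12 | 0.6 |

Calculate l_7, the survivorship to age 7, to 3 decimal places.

l_7 = n_7/n_0 = 18/600 = 0.03 → 0.030

0.030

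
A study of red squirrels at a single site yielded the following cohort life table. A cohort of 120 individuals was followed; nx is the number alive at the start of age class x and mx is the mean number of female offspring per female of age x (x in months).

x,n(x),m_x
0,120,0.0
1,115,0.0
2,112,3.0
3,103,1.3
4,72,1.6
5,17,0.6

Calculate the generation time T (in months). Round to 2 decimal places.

lx = nx/n0 = nx/120: 1, 0.95833…, 0.93333…, 0.85833…, 0.6, 0.14167…
lx·mx: 0, 0, 2.8…, 1.115833…, 0.96, 0.085… → R0 = 4.960833…
x·lx·mx: 0, 0, 5.6…, 3.3475…, 3.84, 0.425… → Σ = 13.2125…
T = 13.2125… / 4.960833… = 2.663363… → 2.66

2.66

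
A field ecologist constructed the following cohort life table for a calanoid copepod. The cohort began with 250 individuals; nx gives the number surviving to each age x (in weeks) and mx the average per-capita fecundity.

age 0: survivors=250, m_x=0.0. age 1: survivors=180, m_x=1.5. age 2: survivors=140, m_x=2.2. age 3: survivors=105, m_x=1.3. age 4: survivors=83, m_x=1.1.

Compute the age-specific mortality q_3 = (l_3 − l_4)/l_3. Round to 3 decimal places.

lx = nx/n0 = nx/250: 1, 0.72, 0.56, 0.42, 0.332
q_3 = (l_3 − l_4) / l_3 = (0.42 − 0.332) / 0.42
     = 0.088 / 0.42 = 0.209524… → 0.210

0.210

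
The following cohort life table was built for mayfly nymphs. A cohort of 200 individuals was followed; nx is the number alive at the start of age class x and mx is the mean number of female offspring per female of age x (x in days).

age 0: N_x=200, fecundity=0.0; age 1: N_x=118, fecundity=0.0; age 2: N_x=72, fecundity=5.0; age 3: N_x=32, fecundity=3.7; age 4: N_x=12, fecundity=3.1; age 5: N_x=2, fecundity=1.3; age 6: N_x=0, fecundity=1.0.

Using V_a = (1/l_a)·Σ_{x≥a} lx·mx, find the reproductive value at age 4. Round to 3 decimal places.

lx = nx/n0 = nx/200: 1, 0.59, 0.36, 0.16, 0.06, 0.01, 0
lx·mx for x ≥ 4: 0.186, 0.013, 0 → sum = 0.199
V_4 = 0.199 / l_4 = 0.199 / 0.06 = 3.316667… → 3.317

3.317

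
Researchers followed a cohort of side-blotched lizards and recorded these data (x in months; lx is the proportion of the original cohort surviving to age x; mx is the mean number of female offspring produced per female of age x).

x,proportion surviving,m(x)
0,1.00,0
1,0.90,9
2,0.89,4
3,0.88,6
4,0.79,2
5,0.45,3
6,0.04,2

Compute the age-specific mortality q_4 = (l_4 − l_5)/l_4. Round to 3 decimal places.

0.430

q_4 = (l_4 − l_5) / l_4 = (0.79 − 0.45) / 0.79
     = 0.34 / 0.79 = 0.43038… → 0.430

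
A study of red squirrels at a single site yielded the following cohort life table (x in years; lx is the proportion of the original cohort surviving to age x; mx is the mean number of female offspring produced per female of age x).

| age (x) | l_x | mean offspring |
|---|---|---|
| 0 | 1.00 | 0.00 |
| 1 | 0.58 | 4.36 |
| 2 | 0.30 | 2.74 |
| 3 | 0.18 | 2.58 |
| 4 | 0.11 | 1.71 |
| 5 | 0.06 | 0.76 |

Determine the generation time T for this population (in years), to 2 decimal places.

1.62

lx·mx: 0, 2.5288, 0.822, 0.4644, 0.1881, 0.0456 → R0 = 4.0489
x·lx·mx: 0, 2.5288, 1.644, 1.3932, 0.7524, 0.228 → Σ = 6.5464
T = 6.5464 / 4.0489 = 1.616834… → 1.62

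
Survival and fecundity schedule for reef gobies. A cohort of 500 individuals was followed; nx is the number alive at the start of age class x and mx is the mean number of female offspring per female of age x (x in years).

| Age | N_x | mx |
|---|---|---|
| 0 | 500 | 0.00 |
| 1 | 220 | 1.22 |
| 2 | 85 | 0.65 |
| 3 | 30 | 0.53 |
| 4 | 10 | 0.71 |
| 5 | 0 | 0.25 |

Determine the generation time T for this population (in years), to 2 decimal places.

1.31

lx = nx/n0 = nx/500: 1, 0.44, 0.17, 0.06, 0.02, 0
lx·mx: 0, 0.5368, 0.1105, 0.0318, 0.0142, 0 → R0 = 0.6933
x·lx·mx: 0, 0.5368, 0.221, 0.0954, 0.0568, 0 → Σ = 0.91
T = 0.91 / 0.6933 = 1.312563… → 1.31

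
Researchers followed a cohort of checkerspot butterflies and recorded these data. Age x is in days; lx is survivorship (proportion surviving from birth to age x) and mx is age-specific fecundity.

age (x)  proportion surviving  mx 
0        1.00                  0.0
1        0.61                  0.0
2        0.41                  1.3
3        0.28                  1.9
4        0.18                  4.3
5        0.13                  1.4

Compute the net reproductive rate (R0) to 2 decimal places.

lx·mx by age: 0, 0, 0.533, 0.532, 0.774, 0.182
R0 = Σ lx·mx = 2.021 → 2.02

2.02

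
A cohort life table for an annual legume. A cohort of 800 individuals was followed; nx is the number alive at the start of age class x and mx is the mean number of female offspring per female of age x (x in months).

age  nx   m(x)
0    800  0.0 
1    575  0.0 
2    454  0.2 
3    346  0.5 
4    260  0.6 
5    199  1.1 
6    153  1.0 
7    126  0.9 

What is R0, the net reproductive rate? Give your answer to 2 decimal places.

1.13

lx = nx/n0 = nx/800: 1, 0.71875, 0.5675, 0.4325, 0.325, 0.24875, 0.19125, 0.1575
lx·mx by age: 0, 0, 0.1135, 0.21625, 0.195, 0.273625, 0.19125, 0.14175
R0 = Σ lx·mx = 1.131375 → 1.13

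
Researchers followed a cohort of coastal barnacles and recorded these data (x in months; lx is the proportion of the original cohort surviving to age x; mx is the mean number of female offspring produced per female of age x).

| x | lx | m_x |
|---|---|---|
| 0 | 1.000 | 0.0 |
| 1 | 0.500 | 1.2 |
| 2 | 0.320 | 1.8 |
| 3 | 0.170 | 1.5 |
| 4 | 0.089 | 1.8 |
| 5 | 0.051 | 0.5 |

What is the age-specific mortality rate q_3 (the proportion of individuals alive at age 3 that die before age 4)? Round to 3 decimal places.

q_3 = (l_3 − l_4) / l_3 = (0.17 − 0.089) / 0.17
     = 0.081 / 0.17 = 0.476471… → 0.476

0.476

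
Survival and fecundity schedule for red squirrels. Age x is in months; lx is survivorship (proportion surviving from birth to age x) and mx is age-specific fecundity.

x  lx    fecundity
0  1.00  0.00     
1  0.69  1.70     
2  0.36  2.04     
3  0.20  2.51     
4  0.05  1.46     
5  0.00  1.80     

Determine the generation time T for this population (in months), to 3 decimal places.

1.789

lx·mx: 0, 1.173, 0.7344, 0.502, 0.073, 0 → R0 = 2.4824
x·lx·mx: 0, 1.173, 1.4688, 1.506, 0.292, 0 → Σ = 4.4398
T = 4.4398 / 2.4824 = 1.788511… → 1.789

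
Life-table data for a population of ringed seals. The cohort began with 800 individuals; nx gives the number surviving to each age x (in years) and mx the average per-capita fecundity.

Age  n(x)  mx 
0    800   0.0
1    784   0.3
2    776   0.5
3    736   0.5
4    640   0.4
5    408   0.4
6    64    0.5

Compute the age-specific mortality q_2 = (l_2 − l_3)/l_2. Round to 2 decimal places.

lx = nx/n0 = nx/800: 1, 0.98, 0.97, 0.92, 0.8, 0.51, 0.08
q_2 = (l_2 − l_3) / l_2 = (0.97 − 0.92) / 0.97
     = 0.05 / 0.97 = 0.051546… → 0.05

0.05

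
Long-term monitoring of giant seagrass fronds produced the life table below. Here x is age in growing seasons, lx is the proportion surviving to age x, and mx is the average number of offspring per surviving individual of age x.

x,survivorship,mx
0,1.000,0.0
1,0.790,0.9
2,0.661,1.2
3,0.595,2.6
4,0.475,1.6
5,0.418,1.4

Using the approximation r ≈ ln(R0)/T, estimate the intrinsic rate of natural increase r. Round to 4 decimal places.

0.5045

R0 = Σ lx·mx = 0 + 0.711 + 0.7932 + 1.547 + 0.76 + 0.5852 = 4.3964
Σ x·lx·mx = 12.9044; T = 12.9044/4.3964 = 2.93522…
r ≈ ln(R0)/T = ln(4.3964)/2.93522… = 0.504489… → 0.5045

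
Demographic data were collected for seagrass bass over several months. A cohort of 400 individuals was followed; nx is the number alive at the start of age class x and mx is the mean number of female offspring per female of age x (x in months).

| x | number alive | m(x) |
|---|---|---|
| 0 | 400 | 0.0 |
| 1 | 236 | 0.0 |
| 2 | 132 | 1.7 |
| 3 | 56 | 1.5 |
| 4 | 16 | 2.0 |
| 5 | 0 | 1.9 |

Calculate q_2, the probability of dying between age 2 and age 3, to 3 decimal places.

lx = nx/n0 = nx/400: 1, 0.59, 0.33, 0.14, 0.04, 0
q_2 = (l_2 − l_3) / l_2 = (0.33 − 0.14) / 0.33
     = 0.19 / 0.33 = 0.575758… → 0.576

0.576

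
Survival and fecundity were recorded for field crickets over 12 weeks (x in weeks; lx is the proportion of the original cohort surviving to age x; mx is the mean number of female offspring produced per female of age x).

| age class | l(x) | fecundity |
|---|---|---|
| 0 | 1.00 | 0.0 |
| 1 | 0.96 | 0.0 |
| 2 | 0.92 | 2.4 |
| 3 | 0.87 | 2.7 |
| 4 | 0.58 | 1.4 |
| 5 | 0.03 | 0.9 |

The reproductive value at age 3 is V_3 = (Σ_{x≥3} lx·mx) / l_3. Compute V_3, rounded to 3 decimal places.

3.664

lx·mx for x ≥ 3: 2.349, 0.812, 0.027 → sum = 3.188
V_3 = 3.188 / l_3 = 3.188 / 0.87 = 3.664368… → 3.664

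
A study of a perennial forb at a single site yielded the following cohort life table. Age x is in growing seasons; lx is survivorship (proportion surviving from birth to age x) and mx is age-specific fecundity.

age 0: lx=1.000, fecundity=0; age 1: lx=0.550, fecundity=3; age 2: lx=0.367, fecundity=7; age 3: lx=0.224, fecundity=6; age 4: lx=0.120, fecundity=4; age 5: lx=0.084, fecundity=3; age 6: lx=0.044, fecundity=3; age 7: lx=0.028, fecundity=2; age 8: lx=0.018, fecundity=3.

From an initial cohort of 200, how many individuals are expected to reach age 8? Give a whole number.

4

Expected survivors = N0 · l_8 = 200 × 0.018 = 3.6 → 4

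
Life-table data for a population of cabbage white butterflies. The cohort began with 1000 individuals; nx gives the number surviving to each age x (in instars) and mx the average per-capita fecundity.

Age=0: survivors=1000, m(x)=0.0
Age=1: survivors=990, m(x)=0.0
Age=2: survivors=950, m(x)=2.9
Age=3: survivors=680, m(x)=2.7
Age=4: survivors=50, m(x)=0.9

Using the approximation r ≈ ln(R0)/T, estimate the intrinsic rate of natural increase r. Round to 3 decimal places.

lx = nx/n0 = nx/1000: 1, 0.99, 0.95, 0.68, 0.05
R0 = Σ lx·mx = 0 + 0 + 2.755 + 1.836 + 0.045 = 4.636
Σ x·lx·mx = 11.198; T = 11.198/4.636 = 2.41544…
r ≈ ln(R0)/T = ln(4.636)/2.41544… = 0.63502… → 0.635

0.635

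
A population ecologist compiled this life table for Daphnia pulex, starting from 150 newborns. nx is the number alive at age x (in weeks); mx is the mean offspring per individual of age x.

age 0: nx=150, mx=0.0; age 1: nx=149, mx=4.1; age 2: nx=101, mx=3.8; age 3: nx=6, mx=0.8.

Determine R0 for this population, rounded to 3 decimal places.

6.663

lx = nx/n0 = nx/150: 1, 0.99333…, 0.67333…, 0.04
lx·mx by age: 0, 4.072667…, 2.558667…, 0.032
R0 = Σ lx·mx = 6.663333… → 6.663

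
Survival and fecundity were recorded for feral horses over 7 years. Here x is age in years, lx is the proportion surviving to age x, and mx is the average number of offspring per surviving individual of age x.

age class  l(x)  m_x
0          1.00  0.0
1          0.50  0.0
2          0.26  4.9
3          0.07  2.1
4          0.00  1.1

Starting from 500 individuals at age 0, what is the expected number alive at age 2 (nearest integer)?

130

Expected survivors = N0 · l_2 = 500 × 0.26 = 130 → 130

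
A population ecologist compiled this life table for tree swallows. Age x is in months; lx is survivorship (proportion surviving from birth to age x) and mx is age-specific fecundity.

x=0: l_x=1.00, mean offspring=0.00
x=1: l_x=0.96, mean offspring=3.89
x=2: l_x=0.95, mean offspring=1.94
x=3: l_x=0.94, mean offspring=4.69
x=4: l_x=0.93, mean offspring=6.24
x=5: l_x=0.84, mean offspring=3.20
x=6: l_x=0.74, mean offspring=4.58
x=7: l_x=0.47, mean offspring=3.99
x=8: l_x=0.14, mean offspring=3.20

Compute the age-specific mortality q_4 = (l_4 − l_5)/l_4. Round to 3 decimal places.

0.097

q_4 = (l_4 − l_5) / l_4 = (0.93 − 0.84) / 0.93
     = 0.09 / 0.93 = 0.096774… → 0.097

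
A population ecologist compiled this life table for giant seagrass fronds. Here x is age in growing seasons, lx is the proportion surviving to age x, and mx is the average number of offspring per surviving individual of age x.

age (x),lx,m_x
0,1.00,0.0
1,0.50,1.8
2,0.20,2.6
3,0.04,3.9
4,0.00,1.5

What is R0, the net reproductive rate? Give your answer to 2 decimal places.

1.58

lx·mx by age: 0, 0.9, 0.52, 0.156, 0
R0 = Σ lx·mx = 1.576 → 1.58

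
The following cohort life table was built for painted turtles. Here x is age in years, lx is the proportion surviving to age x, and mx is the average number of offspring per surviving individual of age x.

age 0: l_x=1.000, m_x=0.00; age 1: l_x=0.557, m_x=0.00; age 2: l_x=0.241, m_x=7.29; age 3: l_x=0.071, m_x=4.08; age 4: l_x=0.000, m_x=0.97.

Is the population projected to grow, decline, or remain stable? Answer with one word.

R0 = Σ lx·mx = 0 + 0 + 1.75689 + 0.28968 + 0 = 2.04657
R0 > 1, so the population is growing.

growing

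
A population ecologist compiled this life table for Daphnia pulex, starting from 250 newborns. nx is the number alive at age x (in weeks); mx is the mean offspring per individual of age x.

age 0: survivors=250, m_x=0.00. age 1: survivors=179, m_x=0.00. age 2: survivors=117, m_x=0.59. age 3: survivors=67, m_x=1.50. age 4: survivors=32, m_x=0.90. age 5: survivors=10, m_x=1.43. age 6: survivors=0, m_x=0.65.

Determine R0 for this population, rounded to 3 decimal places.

lx = nx/n0 = nx/250: 1, 0.716, 0.468, 0.268, 0.128, 0.04, 0
lx·mx by age: 0, 0, 0.27612, 0.402, 0.1152, 0.0572, 0
R0 = Σ lx·mx = 0.85052 → 0.851

0.851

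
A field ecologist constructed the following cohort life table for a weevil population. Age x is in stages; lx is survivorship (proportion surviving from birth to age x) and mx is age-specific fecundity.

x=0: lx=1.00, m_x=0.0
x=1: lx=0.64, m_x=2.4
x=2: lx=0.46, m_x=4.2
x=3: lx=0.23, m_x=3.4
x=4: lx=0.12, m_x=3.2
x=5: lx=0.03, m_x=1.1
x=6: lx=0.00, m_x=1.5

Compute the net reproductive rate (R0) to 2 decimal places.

lx·mx by age: 0, 1.536, 1.932, 0.782, 0.384, 0.033, 0
R0 = Σ lx·mx = 4.667 → 4.67

4.67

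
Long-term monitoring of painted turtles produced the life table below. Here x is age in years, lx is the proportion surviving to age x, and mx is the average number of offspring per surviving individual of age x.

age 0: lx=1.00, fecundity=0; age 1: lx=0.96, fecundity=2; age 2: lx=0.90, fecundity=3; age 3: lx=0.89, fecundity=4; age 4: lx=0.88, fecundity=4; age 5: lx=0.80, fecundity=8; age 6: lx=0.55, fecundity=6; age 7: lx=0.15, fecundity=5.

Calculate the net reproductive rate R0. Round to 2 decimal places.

22.15

lx·mx by age: 0, 1.92, 2.7, 3.56, 3.52, 6.4, 3.3, 0.75
R0 = Σ lx·mx = 22.15 → 22.15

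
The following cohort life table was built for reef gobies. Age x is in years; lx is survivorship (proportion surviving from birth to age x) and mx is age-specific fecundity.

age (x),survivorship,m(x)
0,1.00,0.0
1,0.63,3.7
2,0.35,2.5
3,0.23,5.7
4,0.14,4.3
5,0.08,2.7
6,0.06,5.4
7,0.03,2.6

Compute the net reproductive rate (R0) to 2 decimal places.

5.74

lx·mx by age: 0, 2.331, 0.875, 1.311, 0.602, 0.216, 0.324, 0.078
R0 = Σ lx·mx = 5.737 → 5.74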